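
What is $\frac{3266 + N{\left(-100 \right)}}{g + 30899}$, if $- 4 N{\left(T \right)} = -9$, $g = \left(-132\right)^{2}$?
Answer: $\frac{13073}{193292} \approx 0.067633$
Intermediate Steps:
$g = 17424$
$N{\left(T \right)} = \frac{9}{4}$ ($N{\left(T \right)} = \left(- \frac{1}{4}\right) \left(-9\right) = \frac{9}{4}$)
$\frac{3266 + N{\left(-100 \right)}}{g + 30899} = \frac{3266 + \frac{9}{4}}{17424 + 30899} = \frac{13073}{4 \cdot 48323} = \frac{13073}{4} \cdot \frac{1}{48323} = \frac{13073}{193292}$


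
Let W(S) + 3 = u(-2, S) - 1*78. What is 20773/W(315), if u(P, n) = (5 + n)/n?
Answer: -1308699/5039 ≈ -259.71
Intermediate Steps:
u(P, n) = (5 + n)/n
W(S) = -81 + (5 + S)/S (W(S) = -3 + ((5 + S)/S - 1*78) = -3 + ((5 + S)/S - 78) = -3 + (-78 + (5 + S)/S) = -81 + (5 + S)/S)
20773/W(315) = 20773/(-80 + 5/315) = 20773/(-80 + 5*(1/315)) = 20773/(-80 + 1/63) = 20773/(-5039/63) = 20773*(-63/5039) = -1308699/5039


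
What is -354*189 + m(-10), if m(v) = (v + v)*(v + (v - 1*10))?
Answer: -66306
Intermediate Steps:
m(v) = 2*v*(-10 + 2*v) (m(v) = (2*v)*(v + (v - 10)) = (2*v)*(v + (-10 + v)) = (2*v)*(-10 + 2*v) = 2*v*(-10 + 2*v))
-354*189 + m(-10) = -354*189 + 4*(-10)*(-5 - 10) = -66906 + 4*(-10)*(-15) = -66906 + 600 = -66306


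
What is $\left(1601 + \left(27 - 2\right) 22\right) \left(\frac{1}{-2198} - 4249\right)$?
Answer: $- \frac{20088840753}{2198} \approx -9.1396 \cdot 10^{6}$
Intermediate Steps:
$\left(1601 + \left(27 - 2\right) 22\right) \left(\frac{1}{-2198} - 4249\right) = \left(1601 + 25 \cdot 22\right) \left(- \frac{1}{2198} - 4249\right) = \left(1601 + 550\right) \left(- \frac{9339303}{2198}\right) = 2151 \left(- \frac{9339303}{2198}\right) = - \frac{20088840753}{2198}$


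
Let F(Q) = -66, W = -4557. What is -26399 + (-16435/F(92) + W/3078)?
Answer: -147572719/5643 ≈ -26151.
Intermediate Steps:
-26399 + (-16435/F(92) + W/3078) = -26399 + (-16435/(-66) - 4557/3078) = -26399 + (-16435*(-1/66) - 4557*1/3078) = -26399 + (16435/66 - 1519/1026) = -26399 + 1396838/5643 = -147572719/5643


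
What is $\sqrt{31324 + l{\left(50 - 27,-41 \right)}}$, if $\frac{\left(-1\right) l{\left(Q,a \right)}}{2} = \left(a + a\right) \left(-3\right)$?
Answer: $4 \sqrt{1927} \approx 175.59$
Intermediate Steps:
$l{\left(Q,a \right)} = 12 a$ ($l{\left(Q,a \right)} = - 2 \left(a + a\right) \left(-3\right) = - 2 \cdot 2 a \left(-3\right) = - 2 \left(- 6 a\right) = 12 a$)
$\sqrt{31324 + l{\left(50 - 27,-41 \right)}} = \sqrt{31324 + 12 \left(-41\right)} = \sqrt{31324 - 492} = \sqrt{30832} = 4 \sqrt{1927}$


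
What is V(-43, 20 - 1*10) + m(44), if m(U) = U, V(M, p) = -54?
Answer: -10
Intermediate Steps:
V(-43, 20 - 1*10) + m(44) = -54 + 44 = -10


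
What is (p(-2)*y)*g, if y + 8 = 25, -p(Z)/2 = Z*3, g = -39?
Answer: -7956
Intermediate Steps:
p(Z) = -6*Z (p(Z) = -2*Z*3 = -6*Z)
y = 17 (y = -8 + 25 = 17)
(p(-2)*y)*g = (-6*(-2)*17)*(-39) = (12*17)*(-39) = 204*(-39) = -7956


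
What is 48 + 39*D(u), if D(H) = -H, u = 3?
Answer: -69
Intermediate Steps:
48 + 39*D(u) = 48 + 39*(-1*3) = 48 + 39*(-3) = 48 - 117 = -69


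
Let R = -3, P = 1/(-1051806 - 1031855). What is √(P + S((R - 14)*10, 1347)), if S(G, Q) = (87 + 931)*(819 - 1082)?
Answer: 5*I*√46496219623342987/2083661 ≈ 517.43*I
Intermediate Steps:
P = -1/2083661 (P = 1/(-2083661) = -1/2083661 ≈ -4.7992e-7)
S(G, Q) = -267734 (S(G, Q) = 1018*(-263) = -267734)
√(P + S((R - 14)*10, 1347)) = √(-1/2083661 - 267734) = √(-557866894175/2083661) = 5*I*√46496219623342987/2083661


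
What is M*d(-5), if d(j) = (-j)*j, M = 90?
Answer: -2250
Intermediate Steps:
d(j) = -j²
M*d(-5) = 90*(-1*(-5)²) = 90*(-1*25) = 90*(-25) = -2250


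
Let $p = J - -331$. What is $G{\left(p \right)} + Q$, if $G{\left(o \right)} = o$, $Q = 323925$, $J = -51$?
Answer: $324205$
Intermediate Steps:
$p = 280$ ($p = -51 - -331 = -51 + 331 = 280$)
$G{\left(p \right)} + Q = 280 + 323925 = 324205$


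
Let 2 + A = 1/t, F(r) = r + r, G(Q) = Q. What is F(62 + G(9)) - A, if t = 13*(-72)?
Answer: 134785/936 ≈ 144.00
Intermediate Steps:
F(r) = 2*r
t = -936
A = -1873/936 (A = -2 + 1/(-936) = -2 - 1/936 = -1873/936 ≈ -2.0011)
F(62 + G(9)) - A = 2*(62 + 9) - 1*(-1873/936) = 2*71 + 1873/936 = 142 + 1873/936 = 134785/936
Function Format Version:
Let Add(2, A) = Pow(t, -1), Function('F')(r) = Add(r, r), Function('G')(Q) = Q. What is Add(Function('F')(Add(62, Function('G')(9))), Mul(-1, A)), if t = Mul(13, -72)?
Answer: Rational(134785, 936) ≈ 144.00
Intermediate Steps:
Function('F')(r) = Mul(2, r)
t = -936
A = Rational(-1873, 936) (A = Add(-2, Pow(-936, -1)) = Add(-2, Rational(-1, 936)) = Rational(-1873, 936) ≈ -2.0011)
Add(Function('F')(Add(62, Function('G')(9))), Mul(-1, A)) = Add(Mul(2, Add(62, 9)), Mul(-1, Rational(-1873, 936))) = Add(Mul(2, 71), Rational(1873, 936)) = Add(142, Rational(1873, 936)) = Rational(134785, 936)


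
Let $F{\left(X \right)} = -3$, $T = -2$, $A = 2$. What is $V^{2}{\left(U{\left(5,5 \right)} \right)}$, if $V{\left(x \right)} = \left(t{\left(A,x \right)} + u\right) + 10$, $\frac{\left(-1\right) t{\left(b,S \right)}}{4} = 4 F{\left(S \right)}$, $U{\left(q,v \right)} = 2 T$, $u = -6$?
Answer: $2704$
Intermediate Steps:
$U{\left(q,v \right)} = -4$ ($U{\left(q,v \right)} = 2 \left(-2\right) = -4$)
$t{\left(b,S \right)} = 48$ ($t{\left(b,S \right)} = - 4 \cdot 4 \left(-3\right) = \left(-4\right) \left(-12\right) = 48$)
$V{\left(x \right)} = 52$ ($V{\left(x \right)} = \left(48 - 6\right) + 10 = 42 + 10 = 52$)
$V^{2}{\left(U{\left(5,5 \right)} \right)} = 52^{2} = 2704$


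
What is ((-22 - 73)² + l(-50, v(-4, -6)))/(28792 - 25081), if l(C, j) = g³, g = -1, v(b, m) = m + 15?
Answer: 3008/1237 ≈ 2.4317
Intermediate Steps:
v(b, m) = 15 + m
l(C, j) = -1 (l(C, j) = (-1)³ = -1)
((-22 - 73)² + l(-50, v(-4, -6)))/(28792 - 25081) = ((-22 - 73)² - 1)/(28792 - 25081) = ((-95)² - 1)/3711 = (9025 - 1)*(1/3711) = 9024*(1/3711) = 3008/1237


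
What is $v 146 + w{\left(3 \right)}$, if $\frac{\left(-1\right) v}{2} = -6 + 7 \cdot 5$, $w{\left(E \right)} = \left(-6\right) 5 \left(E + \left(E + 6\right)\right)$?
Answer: $-8828$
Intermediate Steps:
$w{\left(E \right)} = -180 - 60 E$ ($w{\left(E \right)} = - 30 \left(E + \left(6 + E\right)\right) = - 30 \left(6 + 2 E\right) = -180 - 60 E$)
$v = -58$ ($v = - 2 \left(-6 + 7 \cdot 5\right) = - 2 \left(-6 + 35\right) = \left(-2\right) 29 = -58$)
$v 146 + w{\left(3 \right)} = \left(-58\right) 146 - 360 = -8468 - 360 = -8828$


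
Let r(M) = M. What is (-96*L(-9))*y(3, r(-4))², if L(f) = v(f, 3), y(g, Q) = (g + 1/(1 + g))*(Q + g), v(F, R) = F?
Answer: 9126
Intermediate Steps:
y(g, Q) = (Q + g)*(g + 1/(1 + g))
L(f) = f
(-96*L(-9))*y(3, r(-4))² = (-96*(-9))*((-4 + 3 + 3² + 3³ - 4*3 - 4*3²)/(1 + 3))² = 864*((-4 + 3 + 9 + 27 - 12 - 4*9)/4)² = 864*((-4 + 3 + 9 + 27 - 12 - 36)/4)² = 864*((¼)*(-13))² = 864*(-13/4)² = 864*(169/16) = 9126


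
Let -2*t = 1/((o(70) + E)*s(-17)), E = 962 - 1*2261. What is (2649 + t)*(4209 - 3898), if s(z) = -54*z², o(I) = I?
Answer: 31602091664461/38359548 ≈ 8.2384e+5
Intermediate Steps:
E = -1299 (E = 962 - 2261 = -1299)
t = -1/38359548 (t = -1/(2*(70 - 1299)*((-54*(-17)²))) = -1/(2*(-1229)*((-54*289))) = -(-1)/(2458*(-15606)) = -(-1)*(-1)/(2458*15606) = -½*1/19179774 = -1/38359548 ≈ -2.6069e-8)
(2649 + t)*(4209 - 3898) = (2649 - 1/38359548)*(4209 - 3898) = (101614442651/38359548)*311 = 31602091664461/38359548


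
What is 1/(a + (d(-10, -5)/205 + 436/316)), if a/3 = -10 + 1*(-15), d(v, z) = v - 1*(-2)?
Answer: -16195/1192912 ≈ -0.013576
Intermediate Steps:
d(v, z) = 2 + v (d(v, z) = v + 2 = 2 + v)
a = -75 (a = 3*(-10 + 1*(-15)) = 3*(-10 - 15) = 3*(-25) = -75)
1/(a + (d(-10, -5)/205 + 436/316)) = 1/(-75 + ((2 - 10)/205 + 436/316)) = 1/(-75 + (-8*1/205 + 436*(1/316))) = 1/(-75 + (-8/205 + 109/79)) = 1/(-75 + 21713/16195) = 1/(-1192912/16195) = -16195/1192912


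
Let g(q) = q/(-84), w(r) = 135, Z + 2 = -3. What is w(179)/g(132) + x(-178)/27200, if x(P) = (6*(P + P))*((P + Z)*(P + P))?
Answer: -48638169/9350 ≈ -5201.9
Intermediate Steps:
Z = -5 (Z = -2 - 3 = -5)
x(P) = 24*P**2*(-5 + P) (x(P) = (6*(P + P))*((P - 5)*(P + P)) = (6*(2*P))*((-5 + P)*(2*P)) = (12*P)*(2*P*(-5 + P)) = 24*P**2*(-5 + P))
g(q) = -q/84 (g(q) = q*(-1/84) = -q/84)
w(179)/g(132) + x(-178)/27200 = 135/((-1/84*132)) + (24*(-178)**2*(-5 - 178))/27200 = 135/(-11/7) + (24*31684*(-183))*(1/27200) = 135*(-7/11) - 139156128*1/27200 = -945/11 - 4348629/850 = -48638169/9350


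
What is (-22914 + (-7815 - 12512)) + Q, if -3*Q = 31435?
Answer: -161158/3 ≈ -53719.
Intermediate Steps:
Q = -31435/3 (Q = -⅓*31435 = -31435/3 ≈ -10478.)
(-22914 + (-7815 - 12512)) + Q = (-22914 + (-7815 - 12512)) - 31435/3 = (-22914 - 20327) - 31435/3 = -43241 - 31435/3 = -161158/3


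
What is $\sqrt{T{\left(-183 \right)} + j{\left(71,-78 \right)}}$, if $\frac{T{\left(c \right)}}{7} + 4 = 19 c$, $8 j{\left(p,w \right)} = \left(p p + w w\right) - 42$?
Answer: $\frac{i \sqrt{367706}}{4} \approx 151.6 i$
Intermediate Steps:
$j{\left(p,w \right)} = - \frac{21}{4} + \frac{p^{2}}{8} + \frac{w^{2}}{8}$ ($j{\left(p,w \right)} = \frac{\left(p p + w w\right) - 42}{8} = \frac{\left(p^{2} + w^{2}\right) - 42}{8} = \frac{-42 + p^{2} + w^{2}}{8} = - \frac{21}{4} + \frac{p^{2}}{8} + \frac{w^{2}}{8}$)
$T{\left(c \right)} = -28 + 133 c$ ($T{\left(c \right)} = -28 + 7 \cdot 19 c = -28 + 133 c$)
$\sqrt{T{\left(-183 \right)} + j{\left(71,-78 \right)}} = \sqrt{\left(-28 + 133 \left(-183\right)\right) + \left(- \frac{21}{4} + \frac{71^{2}}{8} + \frac{\left(-78\right)^{2}}{8}\right)} = \sqrt{\left(-28 - 24339\right) + \left(- \frac{21}{4} + \frac{1}{8} \cdot 5041 + \frac{1}{8} \cdot 6084\right)} = \sqrt{-24367 + \left(- \frac{21}{4} + \frac{5041}{8} + \frac{1521}{2}\right)} = \sqrt{-24367 + \frac{11083}{8}} = \sqrt{- \frac{183853}{8}} = \frac{i \sqrt{367706}}{4}$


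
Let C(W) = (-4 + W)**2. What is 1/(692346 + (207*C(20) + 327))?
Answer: 1/745665 ≈ 1.3411e-6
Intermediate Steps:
1/(692346 + (207*C(20) + 327)) = 1/(692346 + (207*(-4 + 20)**2 + 327)) = 1/(692346 + (207*16**2 + 327)) = 1/(692346 + (207*256 + 327)) = 1/(692346 + (52992 + 327)) = 1/(692346 + 53319) = 1/745665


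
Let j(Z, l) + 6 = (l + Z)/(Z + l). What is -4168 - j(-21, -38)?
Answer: -4163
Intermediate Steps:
j(Z, l) = -5 (j(Z, l) = -6 + (l + Z)/(Z + l) = -6 + (Z + l)/(Z + l) = -6 + 1 = -5)
-4168 - j(-21, -38) = -4168 - 1*(-5) = -4168 + 5 = -4163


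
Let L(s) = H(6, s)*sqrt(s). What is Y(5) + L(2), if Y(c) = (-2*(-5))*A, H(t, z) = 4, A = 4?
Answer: 40 + 4*sqrt(2) ≈ 45.657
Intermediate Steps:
L(s) = 4*sqrt(s)
Y(c) = 40 (Y(c) = -2*(-5)*4 = 10*4 = 40)
Y(5) + L(2) = 40 + 4*sqrt(2)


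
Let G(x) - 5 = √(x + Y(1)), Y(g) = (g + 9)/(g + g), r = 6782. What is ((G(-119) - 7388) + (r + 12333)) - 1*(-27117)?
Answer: 38849 + I*√114 ≈ 38849.0 + 10.677*I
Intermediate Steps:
Y(g) = (9 + g)/(2*g) (Y(g) = (9 + g)/((2*g)) = (9 + g)*(1/(2*g)) = (9 + g)/(2*g))
G(x) = 5 + √(5 + x) (G(x) = 5 + √(x + (½)*(9 + 1)/1) = 5 + √(x + (½)*1*10) = 5 + √(x + 5) = 5 + √(5 + x))
((G(-119) - 7388) + (r + 12333)) - 1*(-27117) = (((5 + √(5 - 119)) - 7388) + (6782 + 12333)) - 1*(-27117) = (((5 + √(-114)) - 7388) + 19115) + 27117 = (((5 + I*√114) - 7388) + 19115) + 27117 = ((-7383 + I*√114) + 19115) + 27117 = (11732 + I*√114) + 27117 = 38849 + I*√114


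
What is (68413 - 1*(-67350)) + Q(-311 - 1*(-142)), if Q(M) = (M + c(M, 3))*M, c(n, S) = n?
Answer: 192885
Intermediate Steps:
Q(M) = 2*M² (Q(M) = (M + M)*M = (2*M)*M = 2*M²)
(68413 - 1*(-67350)) + Q(-311 - 1*(-142)) = (68413 - 1*(-67350)) + 2*(-311 - 1*(-142))² = (68413 + 67350) + 2*(-311 + 142)² = 135763 + 2*(-169)² = 135763 + 2*28561 = 135763 + 57122 = 192885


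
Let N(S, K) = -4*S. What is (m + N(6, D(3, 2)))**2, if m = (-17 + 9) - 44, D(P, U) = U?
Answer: 5776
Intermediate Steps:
m = -52 (m = -8 - 44 = -52)
(m + N(6, D(3, 2)))**2 = (-52 - 4*6)**2 = (-52 - 24)**2 = (-76)**2 = 5776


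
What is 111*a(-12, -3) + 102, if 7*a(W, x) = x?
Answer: 381/7 ≈ 54.429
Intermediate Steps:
a(W, x) = x/7
111*a(-12, -3) + 102 = 111*((⅐)*(-3)) + 102 = 111*(-3/7) + 102 = -333/7 + 102 = 381/7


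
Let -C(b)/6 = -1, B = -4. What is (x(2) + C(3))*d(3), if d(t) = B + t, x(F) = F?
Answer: -8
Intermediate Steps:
C(b) = 6 (C(b) = -6*(-1) = 6)
d(t) = -4 + t
(x(2) + C(3))*d(3) = (2 + 6)*(-4 + 3) = 8*(-1) = -8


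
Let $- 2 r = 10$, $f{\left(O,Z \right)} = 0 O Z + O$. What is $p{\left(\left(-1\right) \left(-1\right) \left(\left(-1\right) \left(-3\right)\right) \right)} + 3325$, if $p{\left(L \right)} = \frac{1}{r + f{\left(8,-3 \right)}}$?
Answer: $\frac{9976}{3} \approx 3325.3$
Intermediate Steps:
$f{\left(O,Z \right)} = O$ ($f{\left(O,Z \right)} = 0 Z + O = 0 + O = O$)
$r = -5$ ($r = \left(- \frac{1}{2}\right) 10 = -5$)
$p{\left(L \right)} = \frac{1}{3}$ ($p{\left(L \right)} = \frac{1}{-5 + 8} = \frac{1}{3}$)
$p{\left(\left(-1\right) \left(-1\right) \left(\left(-1\right) \left(-3\right)\right) \right)} + 3325 = \frac{1}{3} + 3325 = \frac{9976}{3}$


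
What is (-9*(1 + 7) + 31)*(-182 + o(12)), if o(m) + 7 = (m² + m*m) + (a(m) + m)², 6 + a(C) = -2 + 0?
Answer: -4715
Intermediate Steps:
a(C) = -8 (a(C) = -6 + (-2 + 0) = -6 - 2 = -8)
o(m) = -7 + (-8 + m)² + 2*m² (o(m) = -7 + ((m² + m*m) + (-8 + m)²) = -7 + ((m² + m²) + (-8 + m)²) = -7 + (2*m² + (-8 + m)²) = -7 + ((-8 + m)² + 2*m²) = -7 + (-8 + m)² + 2*m²)
(-9*(1 + 7) + 31)*(-182 + o(12)) = (-9*(1 + 7) + 31)*(-182 + (57 - 16*12 + 3*12²)) = (-9*8 + 31)*(-182 + (57 - 192 + 3*144)) = (-72 + 31)*(-182 + (57 - 192 + 432)) = -41*(-182 + 297) = -41*115 = -4715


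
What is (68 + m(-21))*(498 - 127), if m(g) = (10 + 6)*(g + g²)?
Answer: 2518348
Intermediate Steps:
m(g) = 16*g + 16*g² (m(g) = 16*(g + g²) = 16*g + 16*g²)
(68 + m(-21))*(498 - 127) = (68 + 16*(-21)*(1 - 21))*(498 - 127) = (68 + 16*(-21)*(-20))*371 = (68 + 6720)*371 = 6788*371 = 2518348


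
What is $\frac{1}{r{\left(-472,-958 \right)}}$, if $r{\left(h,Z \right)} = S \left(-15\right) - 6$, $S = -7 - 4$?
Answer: $\frac{1}{159} \approx 0.0062893$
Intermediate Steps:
$S = -11$
$r{\left(h,Z \right)} = 159$ ($r{\left(h,Z \right)} = \left(-11\right) \left(-15\right) - 6 = 165 - 6 = 159$)
$\frac{1}{r{\left(-472,-958 \right)}} = \frac{1}{159}$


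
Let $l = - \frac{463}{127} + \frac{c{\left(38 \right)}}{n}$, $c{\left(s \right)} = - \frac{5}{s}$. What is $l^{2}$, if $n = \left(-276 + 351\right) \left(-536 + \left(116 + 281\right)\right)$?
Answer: $\frac{1345669120989769}{101248070084100} \approx 13.291$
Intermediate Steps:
$n = -10425$ ($n = 75 \left(-536 + 397\right) = 75 \left(-139\right) = -10425$)
$l = - \frac{36683363}{10062210}$ ($l = - \frac{463}{127} + \frac{\left(-5\right) \frac{1}{38}}{-10425} = \left(-463\right) \frac{1}{127} + \left(-5\right) \frac{1}{38} \left(- \frac{1}{10425}\right) = - \frac{463}{127} - - \frac{1}{79230} = - \frac{463}{127} + \frac{1}{79230} = - \frac{36683363}{10062210} \approx -3.6457$)
$l^{2} = \left(- \frac{36683363}{10062210}\right)^{2} = \frac{1345669120989769}{101248070084100}$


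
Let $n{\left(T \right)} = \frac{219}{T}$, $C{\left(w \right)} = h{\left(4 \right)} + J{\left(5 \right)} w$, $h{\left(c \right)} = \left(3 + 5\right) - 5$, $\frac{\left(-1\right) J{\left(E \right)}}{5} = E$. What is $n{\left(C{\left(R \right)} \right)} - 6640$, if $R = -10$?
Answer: $- \frac{1679701}{253} \approx -6639.1$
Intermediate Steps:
$J{\left(E \right)} = - 5 E$
$h{\left(c \right)} = 3$ ($h{\left(c \right)} = 8 - 5 = 3$)
$C{\left(w \right)} = 3 - 25 w$ ($C{\left(w \right)} = 3 + \left(-5\right) 5 w = 3 - 25 w$)
$n{\left(C{\left(R \right)} \right)} - 6640 = \frac{219}{3 - -250} - 6640 = \frac{219}{3 + 250} - 6640 = \frac{219}{253} - 6640 = - \frac{1679701}{253}$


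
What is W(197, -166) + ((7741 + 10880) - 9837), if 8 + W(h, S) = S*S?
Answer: 36332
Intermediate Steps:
W(h, S) = -8 + S² (W(h, S) = -8 + S*S = -8 + S²)
W(197, -166) + ((7741 + 10880) - 9837) = (-8 + (-166)²) + ((7741 + 10880) - 9837) = (-8 + 27556) + (18621 - 9837) = 27548 + 8784 = 36332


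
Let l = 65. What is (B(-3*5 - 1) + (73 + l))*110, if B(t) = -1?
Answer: 15070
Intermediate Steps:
(B(-3*5 - 1) + (73 + l))*110 = (-1 + (73 + 65))*110 = (-1 + 138)*110 = 137*110 = 15070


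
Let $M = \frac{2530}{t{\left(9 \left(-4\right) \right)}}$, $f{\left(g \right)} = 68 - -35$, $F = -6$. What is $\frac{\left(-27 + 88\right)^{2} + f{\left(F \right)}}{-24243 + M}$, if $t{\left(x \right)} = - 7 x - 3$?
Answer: $- \frac{952176}{6033977} \approx -0.1578$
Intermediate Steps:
$f{\left(g \right)} = 103$ ($f{\left(g \right)} = 68 + 35 = 103$)
$t{\left(x \right)} = -3 - 7 x$
$M = \frac{2530}{249}$ ($M = \frac{2530}{-3 - 7 \cdot 9 \left(-4\right)} = \frac{2530}{-3 - -252} = \frac{2530}{-3 + 252} = \frac{2530}{249} \approx 10.161$)
$\frac{\left(-27 + 88\right)^{2} + f{\left(F \right)}}{-24243 + M} = \frac{\left(-27 + 88\right)^{2} + 103}{-24243 + \frac{2530}{249}} = \frac{61^{2} + 103}{- \frac{6033977}{249}} = \left(3721 + 103\right) \left(- \frac{249}{6033977}\right) = 3824 \left(- \frac{249}{6033977}\right) = - \frac{952176}{6033977}$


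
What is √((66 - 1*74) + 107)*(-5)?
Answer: -15*√11 ≈ -49.749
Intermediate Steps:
√((66 - 1*74) + 107)*(-5) = √((66 - 74) + 107)*(-5) = √(-8 + 107)*(-5) = √99*(-5) = (3*√11)*(-5) = -15*√11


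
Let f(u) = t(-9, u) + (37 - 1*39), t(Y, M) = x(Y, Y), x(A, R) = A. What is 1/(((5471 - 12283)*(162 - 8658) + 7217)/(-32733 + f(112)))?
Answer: -32744/57881969 ≈ -0.00056570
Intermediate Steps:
t(Y, M) = Y
f(u) = -11 (f(u) = -9 + (37 - 1*39) = -9 + (37 - 39) = -9 - 2 = -11)
1/(((5471 - 12283)*(162 - 8658) + 7217)/(-32733 + f(112))) = 1/(((5471 - 12283)*(162 - 8658) + 7217)/(-32733 - 11)) = 1/((-6812*(-8496) + 7217)/(-32744)) = 1/((57874752 + 7217)*(-1/32744)) = 1/(57881969*(-1/32744)) = 1/(-57881969/32744) = -32744/57881969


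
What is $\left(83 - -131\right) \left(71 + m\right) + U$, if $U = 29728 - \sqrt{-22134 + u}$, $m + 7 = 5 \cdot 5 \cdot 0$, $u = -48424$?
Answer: $43424 - i \sqrt{70558} \approx 43424.0 - 265.63 i$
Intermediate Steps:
$m = -7$ ($m = -7 + 5 \cdot 5 \cdot 0 = -7 + 25 \cdot 0 = -7 + 0 = -7$)
$U = 29728 - i \sqrt{70558}$ ($U = 29728 - \sqrt{-22134 - 48424} = 29728 - \sqrt{-70558} = 29728 - i \sqrt{70558} \approx 29728.0 - 265.63 i$)
$\left(83 - -131\right) \left(71 + m\right) + U = \left(83 - -131\right) \left(71 - 7\right) + \left(29728 - i \sqrt{70558}\right) = \left(83 + 131\right) 64 + \left(29728 - i \sqrt{70558}\right) = 214 \cdot 64 + \left(29728 - i \sqrt{70558}\right) = 13696 + \left(29728 - i \sqrt{70558}\right) = 43424 - i \sqrt{70558}$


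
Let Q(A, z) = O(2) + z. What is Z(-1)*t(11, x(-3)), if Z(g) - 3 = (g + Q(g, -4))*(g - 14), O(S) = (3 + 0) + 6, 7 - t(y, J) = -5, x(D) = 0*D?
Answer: -684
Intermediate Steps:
x(D) = 0
t(y, J) = 12 (t(y, J) = 7 - 1*(-5) = 7 + 5 = 12)
O(S) = 9 (O(S) = 3 + 6 = 9)
Q(A, z) = 9 + z
Z(g) = 3 + (-14 + g)*(5 + g) (Z(g) = 3 + (g + (9 - 4))*(g - 14) = 3 + (g + 5)*(-14 + g) = 3 + (5 + g)*(-14 + g) = 3 + (-14 + g)*(5 + g))
Z(-1)*t(11, x(-3)) = (-67 + (-1)**2 - 9*(-1))*12 = (-67 + 1 + 9)*12 = -57*12 = -684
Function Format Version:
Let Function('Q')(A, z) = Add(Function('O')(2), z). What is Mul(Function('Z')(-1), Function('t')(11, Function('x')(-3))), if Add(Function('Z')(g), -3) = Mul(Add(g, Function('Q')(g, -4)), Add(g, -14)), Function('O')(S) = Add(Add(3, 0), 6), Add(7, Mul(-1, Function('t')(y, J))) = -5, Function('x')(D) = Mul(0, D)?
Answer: -684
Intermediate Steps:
Function('x')(D) = 0
Function('t')(y, J) = 12 (Function('t')(y, J) = Add(7, Mul(-1, -5)) = Add(7, 5) = 12)
Function('O')(S) = 9 (Function('O')(S) = Add(3, 6) = 9)
Function('Q')(A, z) = Add(9, z)
Function('Z')(g) = Add(3, Mul(Add(-14, g), Add(5, g))) (Function('Z')(g) = Add(3, Mul(Add(g, Add(9, -4)), Add(g, -14))) = Add(3, Mul(Add(g, 5), Add(-14, g))) = Add(3, Mul(Add(5, g), Add(-14, g))) = Add(3, Mul(Add(-14, g), Add(5, g))))
Mul(Function('Z')(-1), Function('t')(11, Function('x')(-3))) = Mul(Add(-67, Pow(-1, 2), Mul(-9, -1)), 12) = Mul(Add(-67, 1, 9), 12) = Mul(-57, 12) = -684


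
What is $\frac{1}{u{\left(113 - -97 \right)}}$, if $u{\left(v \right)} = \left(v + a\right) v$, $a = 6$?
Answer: $\frac{1}{45360} \approx 2.2046 \cdot 10^{-5}$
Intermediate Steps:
$u{\left(v \right)} = v \left(6 + v\right)$ ($u{\left(v \right)} = \left(v + 6\right) v = \left(6 + v\right) v = v \left(6 + v\right)$)
$\frac{1}{u{\left(113 - -97 \right)}} = \frac{1}{\left(113 - -97\right) \left(6 + \left(113 - -97\right)\right)} = \frac{1}{\left(113 + 97\right) \left(6 + \left(113 + 97\right)\right)} = \frac{1}{210 \left(6 + 210\right)} = \frac{1}{210 \cdot 216} = \frac{1}{45360}$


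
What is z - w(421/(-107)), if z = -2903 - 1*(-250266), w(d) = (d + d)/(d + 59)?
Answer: 728731819/2946 ≈ 2.4736e+5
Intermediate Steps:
w(d) = 2*d/(59 + d) (w(d) = (2*d)/(59 + d) = 2*d/(59 + d))
z = 247363 (z = -2903 + 250266 = 247363)
z - w(421/(-107)) = 247363 - 2*421/(-107)/(59 + 421/(-107)) = 247363 - 2*421*(-1/107)/(59 + 421*(-1/107)) = 247363 - 2*(-421)/(107*(59 - 421/107)) = 247363 - 2*(-421)/(107*5892/107) = 247363 - 2*(-421)*107/(107*5892) = 247363 - 1*(-421/2946) = 247363 + 421/2946 = 728731819/2946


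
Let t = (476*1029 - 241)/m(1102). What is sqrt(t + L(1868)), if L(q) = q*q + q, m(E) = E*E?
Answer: sqrt(4239839459531)/1102 ≈ 1868.5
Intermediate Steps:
m(E) = E**2
L(q) = q + q**2 (L(q) = q**2 + q = q + q**2)
t = 489563/1214404 (t = (476*1029 - 241)/(1102**2) = (489804 - 241)/1214404 = 489563*(1/1214404) = 489563/1214404 ≈ 0.40313)
sqrt(t + L(1868)) = sqrt(489563/1214404 + 1868*(1 + 1868)) = sqrt(489563/1214404 + 1868*1869) = sqrt(489563/1214404 + 3491292) = sqrt(4239839459531/1214404) = sqrt(4239839459531)/1102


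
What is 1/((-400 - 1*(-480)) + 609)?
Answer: 1/689 ≈ 0.0014514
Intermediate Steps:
1/((-400 - 1*(-480)) + 609) = 1/((-400 + 480) + 609) = 1/(80 + 609) = 1/689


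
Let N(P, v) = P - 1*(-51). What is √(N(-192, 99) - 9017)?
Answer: I*√9158 ≈ 95.697*I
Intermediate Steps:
N(P, v) = 51 + P (N(P, v) = P + 51 = 51 + P)
√(N(-192, 99) - 9017) = √((51 - 192) - 9017) = √(-141 - 9017) = √(-9158) = I*√9158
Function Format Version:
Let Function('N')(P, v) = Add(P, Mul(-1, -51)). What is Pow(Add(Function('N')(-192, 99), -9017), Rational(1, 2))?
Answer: Mul(I, Pow(9158, Rational(1, 2))) ≈ Mul(95.697, I)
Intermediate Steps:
Function('N')(P, v) = Add(51, P) (Function('N')(P, v) = Add(P, 51) = Add(51, P))
Pow(Add(Function('N')(-192, 99), -9017), Rational(1, 2)) = Pow(Add(Add(51, -192), -9017), Rational(1, 2)) = Pow(Add(-141, -9017), Rational(1, 2)) = Pow(-9158, Rational(1, 2)) = Mul(I, Pow(9158, Rational(1, 2)))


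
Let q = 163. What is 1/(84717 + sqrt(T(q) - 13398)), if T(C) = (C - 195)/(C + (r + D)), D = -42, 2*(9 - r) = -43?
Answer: 25669251/2174625996625 - I*sqrt(1230076374)/2174625996625 ≈ 1.1804e-5 - 1.6128e-8*I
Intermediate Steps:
r = 61/2 (r = 9 - 1/2*(-43) = 9 + 43/2 = 61/2 ≈ 30.500)
T(C) = (-195 + C)/(-23/2 + C) (T(C) = (C - 195)/(C + (61/2 - 42)) = (-195 + C)/(C - 23/2) = (-195 + C)/(-23/2 + C))
1/(84717 + sqrt(T(q) - 13398)) = 1/(84717 + sqrt(2*(-195 + 163)/(-23 + 2*163) - 13398)) = 1/(84717 + sqrt(2*(-32)/(-23 + 326) - 13398)) = 1/(84717 + sqrt(2*(-32)/303 - 13398)) = 1/(84717 + sqrt(2*(1/303)*(-32) - 13398)) = 1/(84717 + sqrt(-64/303 - 13398)) = 1/(84717 + sqrt(-4059658/303)) = 1/(84717 + I*sqrt(1230076374)/303)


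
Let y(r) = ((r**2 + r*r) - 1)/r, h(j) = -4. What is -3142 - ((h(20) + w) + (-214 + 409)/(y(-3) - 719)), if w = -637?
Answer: -5436589/2174 ≈ -2500.7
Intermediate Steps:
y(r) = (-1 + 2*r**2)/r (y(r) = ((r**2 + r**2) - 1)/r = (2*r**2 - 1)/r = (-1 + 2*r**2)/r)
-3142 - ((h(20) + w) + (-214 + 409)/(y(-3) - 719)) = -3142 - ((-4 - 637) + (-214 + 409)/((-1/(-3) + 2*(-3)) - 719)) = -3142 - (-641 + 195/((-1*(-1/3) - 6) - 719)) = -3142 - (-641 + 195/((1/3 - 6) - 719)) = -3142 - (-641 + 195/(-17/3 - 719)) = -3142 - (-641 + 195/(-2174/3)) = -3142 - (-641 + 195*(-3/2174)) = -3142 - (-641 - 585/2174) = -3142 - 1*(-1394119/2174) = -3142 + 1394119/2174 = -5436589/2174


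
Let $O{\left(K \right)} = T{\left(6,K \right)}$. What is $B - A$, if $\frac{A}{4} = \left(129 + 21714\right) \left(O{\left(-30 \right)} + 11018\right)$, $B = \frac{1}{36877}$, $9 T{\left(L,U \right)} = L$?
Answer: $- \frac{35502334005887}{36877} \approx -9.6272 \cdot 10^{8}$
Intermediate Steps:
$T{\left(L,U \right)} = \frac{L}{9}$
$O{\left(K \right)} = \frac{2}{3}$ ($O{\left(K \right)} = \frac{1}{9} \cdot 6 = \frac{2}{3}$)
$B = \frac{1}{36877} \approx 2.7117 \cdot 10^{-5}$
$A = 962722944$ ($A = 4 \left(129 + 21714\right) \left(\frac{2}{3} + 11018\right) = 4 \cdot 21843 \cdot \frac{33056}{3} = 4 \cdot 240680736 = 962722944$)
$B - A = \frac{1}{36877} - 962722944 = - \frac{35502334005887}{36877}$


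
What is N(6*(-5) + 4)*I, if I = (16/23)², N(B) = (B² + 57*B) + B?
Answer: -212992/529 ≈ -402.63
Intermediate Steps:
N(B) = B² + 58*B
I = 256/529 (I = (16*(1/23))² = (16/23)² = 256/529 ≈ 0.48393)
N(6*(-5) + 4)*I = ((6*(-5) + 4)*(58 + (6*(-5) + 4)))*(256/529) = ((-30 + 4)*(58 + (-30 + 4)))*(256/529) = -26*(58 - 26)*(256/529) = -26*32*(256/529) = -832*256/529 = -212992/529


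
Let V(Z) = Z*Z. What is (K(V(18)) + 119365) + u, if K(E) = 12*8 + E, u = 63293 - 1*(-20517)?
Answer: 203595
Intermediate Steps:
V(Z) = Z**2
u = 83810 (u = 63293 + 20517 = 83810)
K(E) = 96 + E
(K(V(18)) + 119365) + u = ((96 + 18**2) + 119365) + 83810 = ((96 + 324) + 119365) + 83810 = (420 + 119365) + 83810 = 119785 + 83810 = 203595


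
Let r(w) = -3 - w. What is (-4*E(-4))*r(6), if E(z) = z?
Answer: -144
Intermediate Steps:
(-4*E(-4))*r(6) = (-4*(-4))*(-3 - 1*6) = 16*(-3 - 6) = 16*(-9) = -144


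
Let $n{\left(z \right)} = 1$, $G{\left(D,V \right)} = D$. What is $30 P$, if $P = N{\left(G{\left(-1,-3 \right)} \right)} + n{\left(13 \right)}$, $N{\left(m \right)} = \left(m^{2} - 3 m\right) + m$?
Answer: $120$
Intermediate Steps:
$N{\left(m \right)} = m^{2} - 2 m$
$P = 4$ ($P = - (-2 - 1) + 1 = \left(-1\right) \left(-3\right) + 1 = 3 + 1 = 4$)
$30 P = 30 \cdot 4 = 120$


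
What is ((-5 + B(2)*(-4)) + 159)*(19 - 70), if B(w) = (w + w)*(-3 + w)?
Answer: -8670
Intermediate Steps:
B(w) = 2*w*(-3 + w) (B(w) = (2*w)*(-3 + w) = 2*w*(-3 + w))
((-5 + B(2)*(-4)) + 159)*(19 - 70) = ((-5 + (2*2*(-3 + 2))*(-4)) + 159)*(19 - 70) = ((-5 + (2*2*(-1))*(-4)) + 159)*(-51) = ((-5 - 4*(-4)) + 159)*(-51) = ((-5 + 16) + 159)*(-51) = (11 + 159)*(-51) = 170*(-51) = -8670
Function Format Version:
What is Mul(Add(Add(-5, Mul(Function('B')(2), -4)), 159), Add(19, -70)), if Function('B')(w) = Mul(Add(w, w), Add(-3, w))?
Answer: -8670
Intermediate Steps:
Function('B')(w) = Mul(2, w, Add(-3, w)) (Function('B')(w) = Mul(Mul(2, w), Add(-3, w)) = Mul(2, w, Add(-3, w)))
Mul(Add(Add(-5, Mul(Function('B')(2), -4)), 159), Add(19, -70)) = Mul(Add(Add(-5, Mul(Mul(2, 2, Add(-3, 2)), -4)), 159), Add(19, -70)) = Mul(Add(Add(-5, Mul(Mul(2, 2, -1), -4)), 159), -51) = Mul(Add(Add(-5, Mul(-4, -4)), 159), -51) = Mul(Add(Add(-5, 16), 159), -51) = Mul(Add(11, 159), -51) = Mul(170, -51) = -8670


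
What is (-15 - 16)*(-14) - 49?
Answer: 385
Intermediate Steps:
(-15 - 16)*(-14) - 49 = -31*(-14) - 49 = 434 - 49 = 385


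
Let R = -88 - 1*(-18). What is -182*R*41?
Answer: 522340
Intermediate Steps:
R = -70 (R = -88 + 18 = -70)
-182*R*41 = -182*(-70)*41 = 12740*41 = 522340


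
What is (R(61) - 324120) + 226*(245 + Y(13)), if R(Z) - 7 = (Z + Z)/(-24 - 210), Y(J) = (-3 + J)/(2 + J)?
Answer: -31425364/117 ≈ -2.6859e+5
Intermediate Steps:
Y(J) = (-3 + J)/(2 + J)
R(Z) = 7 - Z/117 (R(Z) = 7 + (Z + Z)/(-24 - 210) = 7 + (2*Z)/(-234) = 7 + (2*Z)*(-1/234) = 7 - Z/117)
(R(61) - 324120) + 226*(245 + Y(13)) = ((7 - 1/117*61) - 324120) + 226*(245 + (-3 + 13)/(2 + 13)) = ((7 - 61/117) - 324120) + 226*(245 + 10/15) = (758/117 - 324120) + 226*(245 + (1/15)*10) = -37921282/117 + 226*(245 + ⅔) = -37921282/117 + 226*(737/3) = -37921282/117 + 166562/3 = -31425364/117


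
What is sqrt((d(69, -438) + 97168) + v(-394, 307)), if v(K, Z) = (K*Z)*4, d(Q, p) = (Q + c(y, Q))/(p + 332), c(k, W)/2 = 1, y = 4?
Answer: I*sqrt(4344564230)/106 ≈ 621.82*I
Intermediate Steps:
c(k, W) = 2 (c(k, W) = 2*1 = 2)
d(Q, p) = (2 + Q)/(332 + p) (d(Q, p) = (Q + 2)/(p + 332) = (2 + Q)/(332 + p))
v(K, Z) = 4*K*Z
sqrt((d(69, -438) + 97168) + v(-394, 307)) = sqrt(((2 + 69)/(332 - 438) + 97168) + 4*(-394)*307) = sqrt((71/(-106) + 97168) - 483832) = sqrt((-1/106*71 + 97168) - 483832) = sqrt((-71/106 + 97168) - 483832) = sqrt(10299737/106 - 483832) = sqrt(-40986455/106) = I*sqrt(4344564230)/106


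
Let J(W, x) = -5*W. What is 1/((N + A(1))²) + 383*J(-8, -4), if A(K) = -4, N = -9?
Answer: 2589081/169 ≈ 15320.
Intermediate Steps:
1/((N + A(1))²) + 383*J(-8, -4) = 1/((-9 - 4)²) + 383*(-5*(-8)) = 1/((-13)²) + 383*40 = 1/169 + 15320 = 2589081/169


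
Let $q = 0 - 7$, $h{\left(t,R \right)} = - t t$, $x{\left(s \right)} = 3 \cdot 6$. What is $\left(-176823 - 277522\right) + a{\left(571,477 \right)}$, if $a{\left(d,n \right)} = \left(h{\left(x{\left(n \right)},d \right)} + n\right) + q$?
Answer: $-454199$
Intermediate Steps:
$x{\left(s \right)} = 18$
$h{\left(t,R \right)} = - t^{2}$
$q = -7$ ($q = 0 - 7 = -7$)
$a{\left(d,n \right)} = -331 + n$ ($a{\left(d,n \right)} = \left(- 18^{2} + n\right) - 7 = \left(\left(-1\right) 324 + n\right) - 7 = \left(-324 + n\right) - 7 = -331 + n$)
$\left(-176823 - 277522\right) + a{\left(571,477 \right)} = \left(-176823 - 277522\right) + \left(-331 + 477\right) = -454345 + 146 = -454199$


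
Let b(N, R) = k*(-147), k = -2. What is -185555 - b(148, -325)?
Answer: -185849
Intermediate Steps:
b(N, R) = 294 (b(N, R) = -2*(-147) = 294)
-185555 - b(148, -325) = -185555 - 1*294 = -185555 - 294 = -185849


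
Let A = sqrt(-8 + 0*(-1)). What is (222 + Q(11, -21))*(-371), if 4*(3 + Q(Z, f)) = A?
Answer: -81249 - 371*I*sqrt(2)/2 ≈ -81249.0 - 262.34*I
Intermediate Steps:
A = 2*I*sqrt(2) (A = sqrt(-8 + 0) = sqrt(-8) = 2*I*sqrt(2) ≈ 2.8284*I)
Q(Z, f) = -3 + I*sqrt(2)/2 (Q(Z, f) = -3 + (2*I*sqrt(2))/4 = -3 + I*sqrt(2)/2)
(222 + Q(11, -21))*(-371) = (222 + (-3 + I*sqrt(2)/2))*(-371) = (219 + I*sqrt(2)/2)*(-371) = -81249 - 371*I*sqrt(2)/2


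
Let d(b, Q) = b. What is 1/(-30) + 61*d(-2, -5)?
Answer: -3661/30 ≈ -122.03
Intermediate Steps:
1/(-30) + 61*d(-2, -5) = 1/(-30) + 61*(-2) = 1*(-1/30) - 122 = -1/30 - 122 = -3661/30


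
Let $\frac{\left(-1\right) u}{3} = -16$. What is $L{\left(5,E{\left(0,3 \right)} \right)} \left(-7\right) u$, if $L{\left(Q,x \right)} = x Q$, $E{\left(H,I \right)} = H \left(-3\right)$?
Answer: $0$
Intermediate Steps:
$u = 48$ ($u = \left(-3\right) \left(-16\right) = 48$)
$E{\left(H,I \right)} = - 3 H$
$L{\left(Q,x \right)} = Q x$
$L{\left(5,E{\left(0,3 \right)} \right)} \left(-7\right) u = 5 \left(\left(-3\right) 0\right) \left(-7\right) 48 = 5 \cdot 0 \left(-7\right) 48 = 0 \left(-7\right) 48 = 0 \cdot 48 = 0$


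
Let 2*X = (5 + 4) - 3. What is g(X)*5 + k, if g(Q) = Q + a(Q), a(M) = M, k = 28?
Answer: 58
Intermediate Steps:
X = 3 (X = ((5 + 4) - 3)/2 = (9 - 3)/2 = (½)*6 = 3)
g(Q) = 2*Q (g(Q) = Q + Q = 2*Q)
g(X)*5 + k = (2*3)*5 + 28 = 6*5 + 28 = 30 + 28 = 58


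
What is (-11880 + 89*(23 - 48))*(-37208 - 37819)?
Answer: 1058255835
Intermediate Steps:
(-11880 + 89*(23 - 48))*(-37208 - 37819) = (-11880 + 89*(-25))*(-75027) = (-11880 - 2225)*(-75027) = -14105*(-75027) = 1058255835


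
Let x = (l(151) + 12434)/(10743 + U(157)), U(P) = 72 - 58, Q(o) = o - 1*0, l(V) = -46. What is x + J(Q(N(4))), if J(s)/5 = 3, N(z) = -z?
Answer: 173743/10757 ≈ 16.152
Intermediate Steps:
Q(o) = o (Q(o) = o + 0 = o)
J(s) = 15 (J(s) = 5*3 = 15)
U(P) = 14
x = 12388/10757 (x = (-46 + 12434)/(10743 + 14) = 12388/10757 ≈ 1.1516)
x + J(Q(N(4))) = 12388/10757 + 15 = 173743/10757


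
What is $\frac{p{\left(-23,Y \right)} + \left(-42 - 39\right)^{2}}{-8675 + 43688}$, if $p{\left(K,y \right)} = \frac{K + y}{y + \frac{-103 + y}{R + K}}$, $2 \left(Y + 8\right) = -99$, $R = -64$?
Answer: $\frac{21183577}{113021964} \approx 0.18743$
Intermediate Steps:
$Y = - \frac{115}{2}$ ($Y = -8 + \frac{1}{2} \left(-99\right) = -8 - \frac{99}{2} = - \frac{115}{2} \approx -57.5$)
$p{\left(K,y \right)} = \frac{K + y}{y + \frac{-103 + y}{-64 + K}}$
$\frac{p{\left(-23,Y \right)} + \left(-42 - 39\right)^{2}}{-8675 + 43688} = \frac{\frac{\left(-23\right)^{2} - -1472 - -3680 - - \frac{2645}{2}}{-103 - - \frac{7245}{2} - - \frac{2645}{2}} + \left(-42 - 39\right)^{2}}{-8675 + 43688} = \frac{\frac{529 + 1472 + 3680 + \frac{2645}{2}}{-103 + \frac{7245}{2} + \frac{2645}{2}} + \left(-81\right)^{2}}{35013} = \left(\frac{1}{4842} \cdot \frac{14007}{2} + 6561\right) \frac{1}{35013} = \left(\frac{4669}{3228} + 6561\right) \frac{1}{35013} = \frac{21183577}{3228} \cdot \frac{1}{35013} = \frac{21183577}{113021964}$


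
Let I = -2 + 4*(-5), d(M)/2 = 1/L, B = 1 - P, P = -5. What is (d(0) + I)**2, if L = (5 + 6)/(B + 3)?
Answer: 50176/121 ≈ 414.68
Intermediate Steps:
B = 6 (B = 1 - 1*(-5) = 1 + 5 = 6)
L = 11/9 (L = (5 + 6)/(6 + 3) = 11/9 ≈ 1.2222)
d(M) = 18/11 (d(M) = 2/(11/9) = 2*(9/11) = 18/11)
I = -22 (I = -2 - 20 = -22)
(d(0) + I)**2 = (18/11 - 22)**2 = (-224/11)**2 = 50176/121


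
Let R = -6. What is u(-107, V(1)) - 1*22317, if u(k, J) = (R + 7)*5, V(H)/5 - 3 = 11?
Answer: -22312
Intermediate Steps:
V(H) = 70 (V(H) = 15 + 5*11 = 15 + 55 = 70)
u(k, J) = 5 (u(k, J) = (-6 + 7)*5 = 1*5 = 5)
u(-107, V(1)) - 1*22317 = 5 - 1*22317 = 5 - 22317 = -22312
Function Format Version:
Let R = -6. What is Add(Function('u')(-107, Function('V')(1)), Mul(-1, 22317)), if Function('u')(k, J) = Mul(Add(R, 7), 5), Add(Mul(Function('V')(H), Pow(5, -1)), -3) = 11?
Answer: -22312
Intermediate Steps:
Function('V')(H) = 70 (Function('V')(H) = Add(15, Mul(5, 11)) = Add(15, 55) = 70)
Function('u')(k, J) = 5 (Function('u')(k, J) = Mul(Add(-6, 7), 5) = Mul(1, 5) = 5)
Add(Function('u')(-107, Function('V')(1)), Mul(-1, 22317)) = Add(5, Mul(-1, 22317)) = Add(5, -22317) = -22312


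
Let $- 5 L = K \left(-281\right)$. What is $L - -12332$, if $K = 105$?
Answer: $18233$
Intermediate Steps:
$L = 5901$ ($L = - \frac{105 \left(-281\right)}{5} = \left(- \frac{1}{5}\right) \left(-29505\right) = 5901$)
$L - -12332 = 5901 - -12332 = 5901 + 12332 = 18233$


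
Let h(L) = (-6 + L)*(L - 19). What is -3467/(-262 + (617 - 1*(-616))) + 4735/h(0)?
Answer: 4202447/110694 ≈ 37.965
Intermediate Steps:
h(L) = (-19 + L)*(-6 + L) (h(L) = (-6 + L)*(-19 + L) = (-19 + L)*(-6 + L))
-3467/(-262 + (617 - 1*(-616))) + 4735/h(0) = -3467/(-262 + (617 - 1*(-616))) + 4735/(114 + 0**2 - 25*0) = -3467/(-262 + (617 + 616)) + 4735/(114 + 0 + 0) = -3467/(-262 + 1233) + 4735/114 = -3467/971 + 4735*(1/114) = -3467*1/971 + 4735/114 = -3467/971 + 4735/114 = 4202447/110694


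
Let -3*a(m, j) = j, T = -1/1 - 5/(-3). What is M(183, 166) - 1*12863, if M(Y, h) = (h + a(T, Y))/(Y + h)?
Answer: -4489082/349 ≈ -12863.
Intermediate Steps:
T = ⅔ (T = -1*1 - 5*(-⅓) = -1 + 5/3 = ⅔ ≈ 0.66667)
a(m, j) = -j/3
M(Y, h) = (h - Y/3)/(Y + h)
M(183, 166) - 1*12863 = (166 - ⅓*183)/(183 + 166) - 1*12863 = (166 - 61)/349 - 12863 = (1/349)*105 - 12863 = 105/349 - 12863 = -4489082/349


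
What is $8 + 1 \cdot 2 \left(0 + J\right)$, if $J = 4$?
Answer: $16$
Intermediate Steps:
$8 + 1 \cdot 2 \left(0 + J\right) = 8 + 1 \cdot 2 \left(0 + 4\right) = 8 + 1 \cdot 2 \cdot 4 = 8 + 1 \cdot 8 = 8 + 8 = 16$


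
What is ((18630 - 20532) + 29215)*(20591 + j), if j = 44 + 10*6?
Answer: 565242535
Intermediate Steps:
j = 104 (j = 44 + 60 = 104)
((18630 - 20532) + 29215)*(20591 + j) = ((18630 - 20532) + 29215)*(20591 + 104) = (-1902 + 29215)*20695 = 27313*20695 = 565242535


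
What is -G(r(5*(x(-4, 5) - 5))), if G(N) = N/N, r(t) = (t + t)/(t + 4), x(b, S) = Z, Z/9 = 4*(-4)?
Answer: -1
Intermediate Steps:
Z = -144 (Z = 9*(4*(-4)) = 9*(-16) = -144)
x(b, S) = -144
r(t) = 2*t/(4 + t) (r(t) = (2*t)/(4 + t) = 2*t/(4 + t))
G(N) = 1
-G(r(5*(x(-4, 5) - 5))) = -1*1 = -1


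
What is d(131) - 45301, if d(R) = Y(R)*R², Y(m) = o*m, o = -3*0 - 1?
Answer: -2293392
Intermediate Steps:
o = -1 (o = 0 - 1 = -1)
Y(m) = -m
d(R) = -R³ (d(R) = (-R)*R² = -R³)
d(131) - 45301 = -1*131³ - 45301 = -1*2248091 - 45301 = -2248091 - 45301 = -2293392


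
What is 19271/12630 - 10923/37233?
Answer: 64395517/52250310 ≈ 1.2324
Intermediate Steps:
19271/12630 - 10923/37233 = 19271*(1/12630) - 10923*1/37233 = 19271/12630 - 3641/12411 = 64395517/52250310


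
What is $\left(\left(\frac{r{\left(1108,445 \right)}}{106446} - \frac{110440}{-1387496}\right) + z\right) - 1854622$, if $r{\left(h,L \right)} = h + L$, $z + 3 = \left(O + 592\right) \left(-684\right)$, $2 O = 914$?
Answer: $- \frac{4316911745933681}{1678334082} \approx -2.5721 \cdot 10^{6}$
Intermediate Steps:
$O = 457$ ($O = \frac{1}{2} \cdot 914 = 457$)
$z = -717519$ ($z = -3 + \left(457 + 592\right) \left(-684\right) = -3 + 1049 \left(-684\right) = -3 - 717516 = -717519$)
$r{\left(h,L \right)} = L + h$
$\left(\left(\frac{r{\left(1108,445 \right)}}{106446} - \frac{110440}{-1387496}\right) + z\right) - 1854622 = \left(\left(\frac{445 + 1108}{106446} - \frac{110440}{-1387496}\right) - 717519\right) - 1854622 = \left(\left(1553 \cdot \frac{1}{106446} - - \frac{1255}{15767}\right) - 717519\right) - 1854622 = \left(\left(\frac{1553}{106446} + \frac{1255}{15767}\right) - 717519\right) - 1854622 = \left(\frac{158075881}{1678334082} - 717519\right) - 1854622 = - \frac{1204236434106677}{1678334082} - 1854622 = - \frac{4316911745933681}{1678334082}$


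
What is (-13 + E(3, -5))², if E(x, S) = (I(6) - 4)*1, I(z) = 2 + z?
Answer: 81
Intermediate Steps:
E(x, S) = 4 (E(x, S) = ((2 + 6) - 4)*1 = (8 - 4)*1 = 4*1 = 4)
(-13 + E(3, -5))² = (-13 + 4)² = (-9)² = 81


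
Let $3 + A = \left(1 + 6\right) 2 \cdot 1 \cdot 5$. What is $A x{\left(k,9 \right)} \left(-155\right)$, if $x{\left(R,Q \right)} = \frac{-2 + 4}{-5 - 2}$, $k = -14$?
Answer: $\frac{20770}{7} \approx 2967.1$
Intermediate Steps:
$A = 67$ ($A = -3 + \left(1 + 6\right) 2 \cdot 1 \cdot 5 = -3 + 7 \cdot 2 \cdot 1 \cdot 5 = -3 + 14 \cdot 1 \cdot 5 = -3 + 14 \cdot 5 = -3 + 70 = 67$)
$x{\left(R,Q \right)} = - \frac{2}{7}$ ($x{\left(R,Q \right)} = \frac{2}{-7} = 2 \left(- \frac{1}{7}\right) = - \frac{2}{7}$)
$A x{\left(k,9 \right)} \left(-155\right) = 67 \left(- \frac{2}{7}\right) \left(-155\right) = \left(- \frac{134}{7}\right) \left(-155\right) = \frac{20770}{7}$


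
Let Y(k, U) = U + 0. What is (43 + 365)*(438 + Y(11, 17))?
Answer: 185640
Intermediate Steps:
Y(k, U) = U
(43 + 365)*(438 + Y(11, 17)) = (43 + 365)*(438 + 17) = 408*455 = 185640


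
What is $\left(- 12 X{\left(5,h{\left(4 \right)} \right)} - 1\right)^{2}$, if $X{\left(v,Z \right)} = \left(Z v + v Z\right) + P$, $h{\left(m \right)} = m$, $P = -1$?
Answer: $219961$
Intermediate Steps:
$X{\left(v,Z \right)} = -1 + 2 Z v$ ($X{\left(v,Z \right)} = \left(Z v + v Z\right) - 1 = \left(Z v + Z v\right) - 1 = 2 Z v - 1 = -1 + 2 Z v$)
$\left(- 12 X{\left(5,h{\left(4 \right)} \right)} - 1\right)^{2} = \left(- 12 \left(-1 + 2 \cdot 4 \cdot 5\right) - 1\right)^{2} = \left(- 12 \left(-1 + 40\right) - 1\right)^{2} = \left(\left(-12\right) 39 - 1\right)^{2} = \left(-468 - 1\right)^{2} = \left(-469\right)^{2} = 219961$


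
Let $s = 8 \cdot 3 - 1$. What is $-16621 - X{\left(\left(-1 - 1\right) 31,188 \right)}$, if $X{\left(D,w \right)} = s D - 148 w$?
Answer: $12629$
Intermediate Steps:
$s = 23$ ($s = 24 - 1 = 23$)
$X{\left(D,w \right)} = - 148 w + 23 D$ ($X{\left(D,w \right)} = 23 D - 148 w = - 148 w + 23 D$)
$-16621 - X{\left(\left(-1 - 1\right) 31,188 \right)} = -16621 - \left(\left(-148\right) 188 + 23 \left(-1 - 1\right) 31\right) = -16621 - \left(-27824 + 23 \left(-1 - 1\right) 31\right) = -16621 - \left(-27824 + 23 \left(\left(-2\right) 31\right)\right) = -16621 - \left(-27824 + 23 \left(-62\right)\right) = -16621 - \left(-27824 - 1426\right) = -16621 - -29250 = -16621 + 29250 = 12629$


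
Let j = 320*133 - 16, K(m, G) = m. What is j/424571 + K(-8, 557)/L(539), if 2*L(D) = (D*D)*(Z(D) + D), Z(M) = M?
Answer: 951713772424/9497702944807 ≈ 0.10020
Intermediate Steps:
L(D) = D**3 (L(D) = ((D*D)*(D + D))/2 = (D**2*(2*D))/2 = (2*D**3)/2 = D**3)
j = 42544 (j = 42560 - 16 = 42544)
j/424571 + K(-8, 557)/L(539) = 42544/424571 - 8/(539**3) = 42544*(1/424571) - 8/156590819 = 42544/424571 - 8*1/156590819 = 42544/424571 - 8/156590819 = 951713772424/9497702944807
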